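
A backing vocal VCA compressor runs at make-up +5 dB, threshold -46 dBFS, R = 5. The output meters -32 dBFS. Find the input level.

-1 dBFS

Remove make-up: -32 − 5 = -37 dBFS.
That's 9 dB above the -46 dBFS threshold.
Undo the ratio: input overshoot = 9 × 5 = 45 dB, giving input = -1 dBFS.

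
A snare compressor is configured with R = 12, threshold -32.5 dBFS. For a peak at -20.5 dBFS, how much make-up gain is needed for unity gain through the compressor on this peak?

Without make-up, output = threshold + overshoot/12 = -32.5 + 1 = -31.5 dBFS.
Gap to target: 11 dB.

11 dB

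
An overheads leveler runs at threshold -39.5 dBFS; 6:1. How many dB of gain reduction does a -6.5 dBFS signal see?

-6.5 dBFS exceeds the threshold by 33 dB.
A 6:1 ratio leaves 5.5 dB of that excess.
Gain reduction = 33 − 5.5 = 27.5 dB.

27.5 dB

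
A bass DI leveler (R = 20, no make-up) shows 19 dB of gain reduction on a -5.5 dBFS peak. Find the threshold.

Let T be the threshold. Output overshoot = (input overshoot)/R, so -24.5 − T = (-5.5 − T)/20.
20·(-24.5 − T) = -5.5 − T → 19·T = -490 − (-5.5) = -484.5.
T = -484.5/19 = -25.5 dBFS.

-25.5 dBFS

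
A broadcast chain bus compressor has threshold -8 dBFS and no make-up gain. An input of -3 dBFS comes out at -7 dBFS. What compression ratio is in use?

5:1

Input overshoot = -3 − (-8) = 5 dB; output overshoot = -7 − (-8) = 1 dB.
Ratio = 5 / 1 = 5.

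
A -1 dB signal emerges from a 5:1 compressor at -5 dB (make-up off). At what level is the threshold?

-6 dB

Input is 5 dB above T (since output overshoot × R = input overshoot: (-5 − T)·5 = -1 − T gives T = -6 dB).
Check: -6 + (-1 − (-6))/5 = -6 + 1 = -5 dB. ✓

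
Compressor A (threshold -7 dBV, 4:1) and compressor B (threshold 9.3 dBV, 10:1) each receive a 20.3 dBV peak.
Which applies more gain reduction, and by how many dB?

A: GR = 27.3 − 27.3/4 = 20.475 dB.
B: GR = 11 − 11/10 = 9.9 dB.
Difference: 10.575 dB in favour of A.

A, by 10.575 dB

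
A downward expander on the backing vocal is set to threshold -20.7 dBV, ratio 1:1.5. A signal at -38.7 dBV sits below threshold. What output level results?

Below threshold, a 1:1.5 expander applies gain = (1.5−1)×(T − x) of attenuation.
(1.5−1) × 18 = 9 dB, so output = -38.7 − 9 = -47.7 dBV.

-47.7 dBV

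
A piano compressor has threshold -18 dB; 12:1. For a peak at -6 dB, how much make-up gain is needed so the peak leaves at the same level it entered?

The peak compresses to -18 + 12/12 = -17 dB.
To reach -6 dB requires -6 − (-17) = 11 dB of make-up.

11 dB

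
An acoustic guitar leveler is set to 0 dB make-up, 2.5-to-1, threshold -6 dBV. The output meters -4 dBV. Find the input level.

-1 dBV

Post-compression overshoot = -4 − (-6) = 2 dB.
Before 2.5:1 compression the overshoot was 2 × 2.5 = 5 dB, so input = -6 + 5 = -1 dBV.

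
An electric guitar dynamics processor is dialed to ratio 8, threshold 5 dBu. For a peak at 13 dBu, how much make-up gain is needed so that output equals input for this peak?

7 dB

Without make-up, output = threshold + overshoot/8 = 5 + 1 = 6 dBu.
Gap to target: 7 dB.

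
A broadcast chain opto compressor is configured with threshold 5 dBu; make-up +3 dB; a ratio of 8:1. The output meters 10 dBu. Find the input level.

21 dBu

Before make-up, the level was 10 − 3 = 7 dBu.
Post-compression overshoot = 7 − 5 = 2 dB.
Before 8:1 compression the overshoot was 2 × 8 = 16 dB, so input = 5 + 16 = 21 dBu.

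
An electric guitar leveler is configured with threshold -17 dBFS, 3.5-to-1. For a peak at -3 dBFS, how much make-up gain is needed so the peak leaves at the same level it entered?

Without make-up, output = threshold + overshoot/3.5 = -17 + 4 = -13 dBFS.
Gap to target: 10 dB.

10 dB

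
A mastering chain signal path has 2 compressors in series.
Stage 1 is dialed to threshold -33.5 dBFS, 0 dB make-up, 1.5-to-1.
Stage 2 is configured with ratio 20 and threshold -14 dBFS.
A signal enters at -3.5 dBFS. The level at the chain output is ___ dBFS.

Stage 1: -3.5 dBFS is 30 dB over -33.5 dBFS; at 1.5:1 that becomes 20 dB over, giving -13.5 dBFS.
Stage 2: 0.5 dB above -14 dBFS, reduced 20:1 to 0.025 dB above → -13.975 dBFS.

-13.975 dBFS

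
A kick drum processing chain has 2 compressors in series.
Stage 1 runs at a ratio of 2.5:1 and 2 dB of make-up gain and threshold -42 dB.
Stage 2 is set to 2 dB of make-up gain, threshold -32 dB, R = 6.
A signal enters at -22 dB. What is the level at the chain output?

-30 dB

Stage 1: overshoot 20 dB → 20/2.5 = 8 dB → -34 dB; +2 dB make-up → -32 dB.
Stage 2: -32 dB ≤ -32 dB, so stage 2 doesn't engage; make-up brings it to -30 dB.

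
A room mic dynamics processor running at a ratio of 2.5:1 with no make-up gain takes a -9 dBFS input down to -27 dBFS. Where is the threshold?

-39 dBFS

Gain reduction = -9 − (-27) = 18 dB; output overshoot = GR / (R − 1) = 18 / 1.5 = 12 dB.
Threshold = output − output overshoot = -27 − 12 = -39 dBFS.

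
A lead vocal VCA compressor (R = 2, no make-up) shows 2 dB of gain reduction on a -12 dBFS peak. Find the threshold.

-16 dBFS

Gain reduction = -12 − (-14) = 2 dB; output overshoot = GR / (R − 1) = 2 / 1 = 2 dB.
Threshold = output − output overshoot = -14 − 2 = -16 dBFS.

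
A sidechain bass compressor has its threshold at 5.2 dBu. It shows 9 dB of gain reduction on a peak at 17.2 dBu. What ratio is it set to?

4:1

Input overshoot = 17.2 − 5.2 = 12 dB.
Output overshoot = 12 − 9 = 3 dB.
Ratio = input overshoot / output overshoot = 12 / 3 = 4.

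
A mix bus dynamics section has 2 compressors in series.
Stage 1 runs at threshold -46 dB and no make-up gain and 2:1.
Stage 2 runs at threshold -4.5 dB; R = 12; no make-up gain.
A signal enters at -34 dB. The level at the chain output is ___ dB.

-40 dB

Stage 1: 12 dB above -46 dB, reduced 2:1 to 6 dB above → -40 dB.
Stage 2: -40 dB ≤ -4.5 dB, so stage 2 doesn't engage; output -40 dB.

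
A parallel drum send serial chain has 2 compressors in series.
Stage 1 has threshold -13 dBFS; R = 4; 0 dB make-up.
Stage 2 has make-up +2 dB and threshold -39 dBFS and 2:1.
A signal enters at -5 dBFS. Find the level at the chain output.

Stage 1: 8 dB above -13 dBFS, reduced 4:1 to 2 dB above → -11 dBFS.
Stage 2: 28 dB above -39 dBFS, reduced 2:1 to 14 dB above → -25 dBFS; +2 dB make-up → -23 dBFS.

-23 dBFS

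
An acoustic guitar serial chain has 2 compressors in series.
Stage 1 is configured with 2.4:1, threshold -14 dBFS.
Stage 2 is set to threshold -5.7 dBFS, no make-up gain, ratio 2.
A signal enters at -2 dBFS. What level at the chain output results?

Stage 1: -2 dBFS is 12 dB over -14 dBFS; at 2.4:1 that becomes 5 dB over, giving -9 dBFS.
Stage 2: below threshold (-9 ≤ -5.7); passes unchanged; output -9 dBFS.

-9 dBFS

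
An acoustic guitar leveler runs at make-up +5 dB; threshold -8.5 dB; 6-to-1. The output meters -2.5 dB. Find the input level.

-2.5 dB

Remove make-up: -2.5 − 5 = -7.5 dB.
The compressed level sits -7.5 − (-8.5) = 1 dB over threshold.
Before 6:1 compression the overshoot was 1 × 6 = 6 dB, so input = -8.5 + 6 = -2.5 dB.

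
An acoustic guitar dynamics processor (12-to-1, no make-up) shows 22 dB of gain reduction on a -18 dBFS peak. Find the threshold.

Gain reduction = -18 − (-40) = 22 dB; output overshoot = GR / (R − 1) = 22 / 11 = 2 dB.
Threshold = output − output overshoot = -40 − 2 = -42 dBFS.

-42 dBFS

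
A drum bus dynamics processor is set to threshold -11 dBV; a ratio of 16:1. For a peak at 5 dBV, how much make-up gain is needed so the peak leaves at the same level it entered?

15 dB

The peak compresses to -11 + 16/16 = -10 dBV.
To reach 5 dBV requires 5 − (-10) = 15 dB of make-up.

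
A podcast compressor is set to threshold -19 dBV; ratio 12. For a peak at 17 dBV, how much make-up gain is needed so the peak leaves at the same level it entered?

33 dB

Without make-up, output = threshold + overshoot/12 = -19 + 3 = -16 dBV.
Gap to target: 33 dB.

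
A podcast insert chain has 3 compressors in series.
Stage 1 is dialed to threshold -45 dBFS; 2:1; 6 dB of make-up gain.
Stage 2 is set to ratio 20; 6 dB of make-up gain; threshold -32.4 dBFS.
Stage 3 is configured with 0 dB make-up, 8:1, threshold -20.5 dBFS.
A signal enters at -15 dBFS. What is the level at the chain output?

-25.98 dBFS

Stage 1: overshoot 30 dB → 30/2 = 15 dB → -30 dBFS; +6 dB make-up → -24 dBFS.
Stage 2: 8.4 dB above -32.4 dBFS, reduced 20:1 to 0.42 dB above → -31.98 dBFS; +6 dB make-up → -25.98 dBFS.
Stage 3: below threshold (-25.98 ≤ -20.5); passes unchanged; output -25.98 dBFS.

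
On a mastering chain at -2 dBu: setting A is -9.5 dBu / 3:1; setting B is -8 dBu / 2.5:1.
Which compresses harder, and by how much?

A, by 1.4 dB

A: GR = 7.5 − 7.5/3 = 5 dB.
B: GR = 6 − 6/2.5 = 3.6 dB.
A applies 1.4 dB more gain reduction.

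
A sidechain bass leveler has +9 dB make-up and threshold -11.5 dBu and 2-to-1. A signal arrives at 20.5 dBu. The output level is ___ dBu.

13.5 dBu

20.5 dBu sits 32 dB over threshold.
At 2:1 the overshoot is divided by 2, leaving 16 dB above threshold.
So the level is -11.5 + 16 = 4.5 dBu; make-up adds 9 dB, giving 13.5 dBu.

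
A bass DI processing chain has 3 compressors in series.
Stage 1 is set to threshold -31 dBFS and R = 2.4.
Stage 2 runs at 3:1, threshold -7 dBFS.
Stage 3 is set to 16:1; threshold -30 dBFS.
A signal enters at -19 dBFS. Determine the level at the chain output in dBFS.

Stage 1: overshoot 12 dB → 12/2.4 = 5 dB → -26 dBFS.
Stage 2: -26 dBFS is at or below the -7 dBFS threshold — no compression; output -26 dBFS.
Stage 3: 4 dB above -30 dBFS, reduced 16:1 to 0.25 dB above → -29.75 dBFS.

-29.75 dBFS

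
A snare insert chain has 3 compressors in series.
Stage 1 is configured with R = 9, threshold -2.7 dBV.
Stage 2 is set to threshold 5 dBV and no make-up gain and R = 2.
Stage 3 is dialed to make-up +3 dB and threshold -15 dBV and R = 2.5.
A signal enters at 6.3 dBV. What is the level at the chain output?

-6.68 dBV

Stage 1: overshoot 9 dB → 9/9 = 1 dB → -1.7 dBV.
Stage 2: -1.7 dBV ≤ 5 dBV, so stage 2 doesn't engage; output -1.7 dBV.
Stage 3: -1.7 dBV is 13.3 dB over -15 dBV; at 2.5:1 that becomes 5.32 dB over, giving -9.68 dBV; +3 dB make-up → -6.68 dBV.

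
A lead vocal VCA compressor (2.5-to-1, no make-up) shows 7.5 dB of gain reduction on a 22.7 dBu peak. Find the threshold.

10.2 dBu

Let T be the threshold. Output overshoot = (input overshoot)/R, so 15.2 − T = (22.7 − T)/2.5.
2.5·(15.2 − T) = 22.7 − T → 1.5·T = 38 − 22.7 = 15.3.
T = 15.3/1.5 = 10.2 dBu.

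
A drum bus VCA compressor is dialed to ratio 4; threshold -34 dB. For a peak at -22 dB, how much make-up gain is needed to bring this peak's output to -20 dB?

Without make-up, output = threshold + overshoot/4 = -34 + 3 = -31 dB.
Gap to target: 11 dB.

11 dB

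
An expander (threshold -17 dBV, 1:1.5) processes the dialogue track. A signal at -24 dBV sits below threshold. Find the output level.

Undershoot = (-17) − (-24) = 7 dB.
At 1:1.5, that expands to 10.5 dB under threshold.
Output = -17 − 10.5 = -27.5 dBV.

-27.5 dBV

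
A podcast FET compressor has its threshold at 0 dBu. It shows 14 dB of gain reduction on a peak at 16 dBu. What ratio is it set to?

8:1

Input overshoot = 16 − 0 = 16 dB.
Output overshoot = 16 − 14 = 2 dB.
Ratio = input overshoot / output overshoot = 16 / 2 = 8.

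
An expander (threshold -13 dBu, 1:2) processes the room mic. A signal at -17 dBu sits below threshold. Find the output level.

The input is 4 dB below the -13 dBu threshold.
A 1:2 expander multiplies undershoot by 2: 4 × 2 = 8 dB below threshold.
Output = -13 − 8 = -21 dBu.

-21 dBu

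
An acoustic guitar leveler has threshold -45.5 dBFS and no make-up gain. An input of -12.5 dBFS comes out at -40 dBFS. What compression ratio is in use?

6:1

Input overshoot = -12.5 − (-45.5) = 33 dB; output overshoot = -40 − (-45.5) = 5.5 dB.
Ratio = 33 / 5.5 = 6.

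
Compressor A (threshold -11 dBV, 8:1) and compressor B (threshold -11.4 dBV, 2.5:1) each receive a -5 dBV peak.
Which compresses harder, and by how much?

A: overshoot 6 dB → output overshoot 0.75 dB → GR 5.25 dB.
B: overshoot 6.4 dB → output overshoot 2.56 dB → GR 3.84 dB.
A reduces 1.41 dB more.

A, by 1.41 dB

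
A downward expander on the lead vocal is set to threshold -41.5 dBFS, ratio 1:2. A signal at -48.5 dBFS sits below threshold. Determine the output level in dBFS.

Below threshold, a 1:2 expander applies gain = (2−1)×(T − x) of attenuation.
(2−1) × 7 = 7 dB, so output = -48.5 − 7 = -55.5 dBFS.

-55.5 dBFS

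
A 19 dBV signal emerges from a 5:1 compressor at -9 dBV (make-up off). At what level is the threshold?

Let T be the threshold. Output overshoot = (input overshoot)/R, so -9 − T = (19 − T)/5.
5·(-9 − T) = 19 − T → 4·T = -45 − 19 = -64.
T = -64/4 = -16 dBV.

-16 dBV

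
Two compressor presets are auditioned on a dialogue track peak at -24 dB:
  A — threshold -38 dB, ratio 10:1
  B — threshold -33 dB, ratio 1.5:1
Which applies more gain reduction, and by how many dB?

A: overshoot 14 dB → output overshoot 1.4 dB → GR 12.6 dB.
B: overshoot 9 dB → output overshoot 6 dB → GR 3 dB.
A reduces 9.6 dB more.

A, by 9.6 dB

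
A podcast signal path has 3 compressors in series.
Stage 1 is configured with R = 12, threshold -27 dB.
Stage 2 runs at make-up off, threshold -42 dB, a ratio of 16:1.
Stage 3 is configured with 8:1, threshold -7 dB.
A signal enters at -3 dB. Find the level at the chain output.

-40.9375 dB

Stage 1: overshoot 24 dB → 24/12 = 2 dB → -25 dB.
Stage 2: overshoot 17 dB → 17/16 = 1.0625 dB → -40.9375 dB.
Stage 3: below threshold (-40.9375 ≤ -7); passes unchanged; output -40.9375 dB.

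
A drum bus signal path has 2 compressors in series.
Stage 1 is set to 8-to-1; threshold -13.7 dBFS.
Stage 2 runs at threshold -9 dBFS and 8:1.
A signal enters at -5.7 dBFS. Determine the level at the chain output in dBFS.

-12.7 dBFS

Stage 1: 8 dB above -13.7 dBFS, reduced 8:1 to 1 dB above → -12.7 dBFS.
Stage 2: -12.7 dBFS is at or below the -9 dBFS threshold — no compression; output -12.7 dBFS.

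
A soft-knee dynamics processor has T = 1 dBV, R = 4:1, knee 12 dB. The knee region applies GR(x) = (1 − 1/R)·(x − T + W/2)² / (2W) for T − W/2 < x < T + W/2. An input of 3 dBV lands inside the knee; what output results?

1 dBV

x − T + W/2 = 3 − 1 + 6 = 8.
GR = (1 − 1/4) × 8² / 24 = 0.75 × 64 / 24 = 2 dB.
Output = 3 − 2 = 1 dBV.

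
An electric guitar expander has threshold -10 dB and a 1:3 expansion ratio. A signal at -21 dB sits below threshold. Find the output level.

-43 dB

Below threshold, a 1:3 expander applies gain = (3−1)×(T − x) of attenuation.
(3−1) × 11 = 22 dB, so output = -21 − 22 = -43 dB.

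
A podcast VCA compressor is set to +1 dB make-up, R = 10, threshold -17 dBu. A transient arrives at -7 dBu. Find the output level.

Overshoot: -7 − (-17) = 10 dB.
At 10:1 the overshoot is divided by 10, leaving 1 dB above threshold.
That puts the output at -16 dBu; make-up adds 1 dB, giving -15 dBu.

-15 dBu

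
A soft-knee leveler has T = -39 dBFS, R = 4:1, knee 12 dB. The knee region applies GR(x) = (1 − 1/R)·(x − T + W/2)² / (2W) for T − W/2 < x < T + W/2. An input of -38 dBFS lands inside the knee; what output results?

x − T + W/2 = -38 − (-39) + 6 = 7.
GR = (1 − 1/4) × 7² / 24 = 0.75 × 49 / 24 = 1.53125 dB.
Output = -38 − 1.53125 = -39.53125 dBFS.

-39.53125 dBFS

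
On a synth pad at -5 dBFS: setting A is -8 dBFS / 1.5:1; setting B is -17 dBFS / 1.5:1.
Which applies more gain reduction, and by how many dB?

A: 3 dB over, compressed to 2 dB over, so 1 dB of GR.
B: 12 dB over, compressed to 8 dB over, so 4 dB of GR.
Difference: 3 dB in favour of B.

B, by 3 dB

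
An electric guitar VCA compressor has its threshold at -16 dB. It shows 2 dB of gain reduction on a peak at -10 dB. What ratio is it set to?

Input overshoot = -10 − (-16) = 6 dB.
Output overshoot = 6 − 2 = 4 dB.
Ratio = input overshoot / output overshoot = 6 / 4 = 1.5.

1.5:1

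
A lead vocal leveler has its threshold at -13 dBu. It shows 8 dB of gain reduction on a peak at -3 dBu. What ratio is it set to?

Input overshoot = -3 − (-13) = 10 dB.
Output overshoot = 10 − 8 = 2 dB.
Ratio = input overshoot / output overshoot = 10 / 2 = 5.

5:1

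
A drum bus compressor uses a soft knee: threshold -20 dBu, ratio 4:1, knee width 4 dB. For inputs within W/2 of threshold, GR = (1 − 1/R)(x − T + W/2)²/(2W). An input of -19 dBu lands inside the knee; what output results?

x − T + W/2 = -19 − (-20) + 2 = 3.
GR = (1 − 1/4) × 3² / 8 = 0.75 × 9 / 8 = 0.84375 dB.
Output = -19 − 0.84375 = -19.84375 dBu.

-19.84375 dBu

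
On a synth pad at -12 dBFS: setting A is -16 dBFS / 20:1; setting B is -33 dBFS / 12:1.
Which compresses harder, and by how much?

B, by 15.45 dB

A: overshoot 4 dB → output overshoot 0.2 dB → GR 3.8 dB.
B: overshoot 21 dB → output overshoot 1.75 dB → GR 19.25 dB.
B applies 15.45 dB more gain reduction.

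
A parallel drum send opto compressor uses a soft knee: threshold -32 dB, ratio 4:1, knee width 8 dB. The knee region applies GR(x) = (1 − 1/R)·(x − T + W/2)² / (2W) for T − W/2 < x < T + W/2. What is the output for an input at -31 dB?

-32.171875 dB

x − T + W/2 = -31 − (-32) + 4 = 5.
GR = (1 − 1/4) × 5² / 16 = 0.75 × 25 / 16 = 1.171875 dB.
Output = -31 − 1.171875 = -32.171875 dB.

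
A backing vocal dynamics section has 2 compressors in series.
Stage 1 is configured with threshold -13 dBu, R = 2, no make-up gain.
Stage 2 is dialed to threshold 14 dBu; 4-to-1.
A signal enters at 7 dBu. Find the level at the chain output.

-3 dBu

Stage 1: 20 dB above -13 dBu, reduced 2:1 to 10 dB above → -3 dBu.
Stage 2: -3 dBu is at or below the 14 dBu threshold — no compression; output -3 dBu.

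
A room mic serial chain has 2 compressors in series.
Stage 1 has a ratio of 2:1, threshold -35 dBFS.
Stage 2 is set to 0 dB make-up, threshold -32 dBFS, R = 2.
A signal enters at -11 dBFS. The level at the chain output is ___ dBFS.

-27.5 dBFS

Stage 1: -11 dBFS is 24 dB over -35 dBFS; at 2:1 that becomes 12 dB over, giving -23 dBFS.
Stage 2: 9 dB above -32 dBFS, reduced 2:1 to 4.5 dB above → -27.5 dBFS.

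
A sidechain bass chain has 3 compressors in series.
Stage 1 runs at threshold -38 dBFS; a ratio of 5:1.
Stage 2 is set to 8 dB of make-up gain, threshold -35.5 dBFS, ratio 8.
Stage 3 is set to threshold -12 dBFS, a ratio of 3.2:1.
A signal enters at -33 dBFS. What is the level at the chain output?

-29 dBFS

Stage 1: overshoot 5 dB → 5/5 = 1 dB → -37 dBFS.
Stage 2: below threshold (-37 ≤ -35.5); passes unchanged; make-up brings it to -29 dBFS.
Stage 3: -29 dBFS ≤ -12 dBFS, so stage 3 doesn't engage; output -29 dBFS.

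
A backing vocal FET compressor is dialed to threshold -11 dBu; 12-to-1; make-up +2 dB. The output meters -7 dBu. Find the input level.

13 dBu

Remove make-up: -7 − 2 = -9 dBu.
Post-compression overshoot = -9 − (-11) = 2 dB.
Undo the ratio: input overshoot = 2 × 12 = 24 dB, giving input = 13 dBu.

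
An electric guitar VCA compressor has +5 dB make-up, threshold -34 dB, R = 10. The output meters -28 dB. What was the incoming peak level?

-24 dB

Remove make-up: -28 − 5 = -33 dB.
Post-compression overshoot = -33 − (-34) = 1 dB.
Undo the ratio: input overshoot = 1 × 10 = 10 dB, giving input = -24 dB.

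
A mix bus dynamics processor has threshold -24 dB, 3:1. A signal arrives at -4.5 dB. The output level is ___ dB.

-17.5 dB

Overshoot: -4.5 − (-24) = 19.5 dB.
At 3:1 the overshoot is divided by 3, leaving 6.5 dB above threshold.
So the level is -24 + 6.5 = -17.5 dB.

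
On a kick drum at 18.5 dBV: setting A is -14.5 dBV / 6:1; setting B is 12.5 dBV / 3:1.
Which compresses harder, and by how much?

A, by 23.5 dB

A: 33 dB over, compressed to 5.5 dB over, so 27.5 dB of GR.
B: 6 dB over, compressed to 2 dB over, so 4 dB of GR.
A applies 23.5 dB more gain reduction.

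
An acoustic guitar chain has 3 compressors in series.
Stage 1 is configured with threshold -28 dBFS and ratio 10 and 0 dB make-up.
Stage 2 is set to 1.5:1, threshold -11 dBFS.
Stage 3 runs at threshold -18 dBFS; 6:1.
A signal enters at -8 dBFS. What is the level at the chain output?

-26 dBFS

Stage 1: 20 dB above -28 dBFS, reduced 10:1 to 2 dB above → -26 dBFS.
Stage 2: below threshold (-26 ≤ -11); passes unchanged; output -26 dBFS.
Stage 3: -26 dBFS is at or below the -18 dBFS threshold — no compression; output -26 dBFS.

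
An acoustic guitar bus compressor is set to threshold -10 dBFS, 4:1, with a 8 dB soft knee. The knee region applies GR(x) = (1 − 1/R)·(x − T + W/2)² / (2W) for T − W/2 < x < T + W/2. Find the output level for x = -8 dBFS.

x − T + W/2 = -8 − (-10) + 4 = 6.
GR = (1 − 1/4) × 6² / 16 = 0.75 × 36 / 16 = 1.6875 dB.
Output = -8 − 1.6875 = -9.6875 dBFS.

-9.6875 dBFS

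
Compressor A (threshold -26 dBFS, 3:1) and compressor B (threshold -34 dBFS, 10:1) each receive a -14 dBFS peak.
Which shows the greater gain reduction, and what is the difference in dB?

B, by 10 dB

A: overshoot 12 dB → output overshoot 4 dB → GR 8 dB.
B: overshoot 20 dB → output overshoot 2 dB → GR 18 dB.
Difference: 10 dB in favour of B.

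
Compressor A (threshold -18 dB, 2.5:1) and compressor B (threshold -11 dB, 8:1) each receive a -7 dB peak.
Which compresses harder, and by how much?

A: GR = 11 − 11/2.5 = 6.6 dB.
B: GR = 4 − 4/8 = 3.5 dB.
Difference: 3.1 dB in favour of A.

A, by 3.1 dB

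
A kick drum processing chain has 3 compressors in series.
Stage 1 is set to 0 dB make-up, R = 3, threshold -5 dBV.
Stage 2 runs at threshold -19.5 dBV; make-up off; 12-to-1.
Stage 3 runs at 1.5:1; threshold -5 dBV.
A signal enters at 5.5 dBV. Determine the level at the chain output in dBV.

Stage 1: overshoot 10.5 dB → 10.5/3 = 3.5 dB → -1.5 dBV.
Stage 2: -1.5 dBV is 18 dB over -19.5 dBV; at 12:1 that becomes 1.5 dB over, giving -18 dBV.
Stage 3: below threshold (-18 ≤ -5); passes unchanged; output -18 dBV.

-18 dBV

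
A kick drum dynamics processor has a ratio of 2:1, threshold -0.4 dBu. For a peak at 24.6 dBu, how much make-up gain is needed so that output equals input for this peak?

12.5 dB

Overshoot 25 dB → 25/2 = 12.5 dB after compression, so the compressed level is -0.4 + 12.5 = 12.1 dBu.
Make-up = target − compressed = 24.6 − 12.1 = 12.5 dB.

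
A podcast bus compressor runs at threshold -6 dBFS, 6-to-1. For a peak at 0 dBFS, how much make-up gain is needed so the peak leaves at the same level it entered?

5 dB

Without make-up, output = threshold + overshoot/6 = -6 + 1 = -5 dBFS.
Gap to target: 5 dB.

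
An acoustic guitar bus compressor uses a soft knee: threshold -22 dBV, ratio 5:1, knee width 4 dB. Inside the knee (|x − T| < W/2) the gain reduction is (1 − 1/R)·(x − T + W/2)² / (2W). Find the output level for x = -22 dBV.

-22.4 dBV

x − T + W/2 = -22 − (-22) + 2 = 2.
GR = (1 − 1/5) × 2² / 8 = 0.8 × 4 / 8 = 0.4 dB.
Output = -22 − 0.4 = -22.4 dBV.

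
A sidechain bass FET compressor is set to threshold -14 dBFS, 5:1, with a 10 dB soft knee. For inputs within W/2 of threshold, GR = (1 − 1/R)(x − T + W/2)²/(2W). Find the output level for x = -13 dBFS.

x − T + W/2 = -13 − (-14) + 5 = 6.
GR = (1 − 1/5) × 6² / 20 = 0.8 × 36 / 20 = 1.44 dB.
Output = -13 − 1.44 = -14.44 dBFS.

-14.44 dBFS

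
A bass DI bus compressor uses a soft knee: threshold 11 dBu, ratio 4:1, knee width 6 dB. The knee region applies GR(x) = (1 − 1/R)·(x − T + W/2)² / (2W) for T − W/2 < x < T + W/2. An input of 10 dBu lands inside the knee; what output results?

x − T + W/2 = 10 − 11 + 3 = 2.
GR = (1 − 1/4) × 2² / 12 = 0.75 × 4 / 12 = 0.25 dB.
Output = 10 − 0.25 = 9.75 dBu.

9.75 dBu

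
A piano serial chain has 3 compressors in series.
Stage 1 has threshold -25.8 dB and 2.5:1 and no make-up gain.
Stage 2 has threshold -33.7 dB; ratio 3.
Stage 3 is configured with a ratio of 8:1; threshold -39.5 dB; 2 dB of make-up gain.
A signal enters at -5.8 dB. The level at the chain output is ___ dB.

Stage 1: 20 dB above -25.8 dB, reduced 2.5:1 to 8 dB above → -17.8 dB.
Stage 2: overshoot 15.9 dB → 15.9/3 = 5.3 dB → -28.4 dB.
Stage 3: overshoot 11.1 dB → 11.1/8 = 1.3875 dB → -38.1125 dB; +2 dB make-up → -36.1125 dB.

-36.1125 dB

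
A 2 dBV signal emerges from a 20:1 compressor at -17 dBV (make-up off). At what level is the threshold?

-18 dBV

Gain reduction = 2 − (-17) = 19 dB; output overshoot = GR / (R − 1) = 19 / 19 = 1 dB.
Threshold = output − output overshoot = -17 − 1 = -18 dBV.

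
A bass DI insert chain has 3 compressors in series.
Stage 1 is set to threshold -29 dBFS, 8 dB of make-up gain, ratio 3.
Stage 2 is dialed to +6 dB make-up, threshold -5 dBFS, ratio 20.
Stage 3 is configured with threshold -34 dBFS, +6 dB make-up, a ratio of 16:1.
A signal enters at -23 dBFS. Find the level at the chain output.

Stage 1: overshoot 6 dB → 6/3 = 2 dB → -27 dBFS; +8 dB make-up → -19 dBFS.
Stage 2: -19 dBFS is at or below the -5 dBFS threshold — no compression; make-up brings it to -13 dBFS.
Stage 3: 21 dB above -34 dBFS, reduced 16:1 to 1.3125 dB above → -32.6875 dBFS; +6 dB make-up → -26.6875 dBFS.

-26.6875 dBFS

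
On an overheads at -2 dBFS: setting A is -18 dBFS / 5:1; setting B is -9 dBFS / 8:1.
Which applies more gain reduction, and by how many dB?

A, by 6.675 dB

A: GR = 16 − 16/5 = 12.8 dB.
B: GR = 7 − 7/8 = 6.125 dB.
Difference: 6.675 dB in favour of A.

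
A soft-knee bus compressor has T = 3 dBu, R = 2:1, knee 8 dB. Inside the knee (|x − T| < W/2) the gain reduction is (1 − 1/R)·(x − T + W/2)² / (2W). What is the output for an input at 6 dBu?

4.46875 dBu

x − T + W/2 = 6 − 3 + 4 = 7.
GR = (1 − 1/2) × 7² / 16 = 0.5 × 49 / 16 = 1.53125 dB.
Output = 6 − 1.53125 = 4.46875 dBu.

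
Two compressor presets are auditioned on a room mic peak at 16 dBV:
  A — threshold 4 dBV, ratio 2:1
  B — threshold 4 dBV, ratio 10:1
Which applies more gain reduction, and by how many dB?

A: overshoot 12 dB → output overshoot 6 dB → GR 6 dB.
B: overshoot 12 dB → output overshoot 1.2 dB → GR 10.8 dB.
B reduces 4.8 dB more.

B, by 4.8 dB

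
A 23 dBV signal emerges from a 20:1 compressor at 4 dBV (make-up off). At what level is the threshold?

Let T be the threshold. Output overshoot = (input overshoot)/R, so 4 − T = (23 − T)/20.
20·(4 − T) = 23 − T → 19·T = 80 − 23 = 57.
T = 57/19 = 3 dBV.

3 dBV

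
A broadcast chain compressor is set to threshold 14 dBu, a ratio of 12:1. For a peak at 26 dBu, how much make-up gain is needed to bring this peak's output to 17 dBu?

2 dB

Without make-up, output = threshold + overshoot/12 = 14 + 1 = 15 dBu.
Gap to target: 2 dB.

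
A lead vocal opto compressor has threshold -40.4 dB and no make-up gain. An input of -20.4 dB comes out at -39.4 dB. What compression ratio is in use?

20:1

Input overshoot = -20.4 − (-40.4) = 20 dB; output overshoot = -39.4 − (-40.4) = 1 dB.
Ratio = 20 / 1 = 20.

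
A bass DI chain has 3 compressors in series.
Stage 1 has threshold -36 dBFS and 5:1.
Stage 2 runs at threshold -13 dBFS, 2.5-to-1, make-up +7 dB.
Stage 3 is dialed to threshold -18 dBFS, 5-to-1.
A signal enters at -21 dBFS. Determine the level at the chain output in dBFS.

-26 dBFS

Stage 1: -21 dBFS is 15 dB over -36 dBFS; at 5:1 that becomes 3 dB over, giving -33 dBFS.
Stage 2: -33 dBFS ≤ -13 dBFS, so stage 2 doesn't engage; make-up brings it to -26 dBFS.
Stage 3: below threshold (-26 ≤ -18); passes unchanged; output -26 dBFS.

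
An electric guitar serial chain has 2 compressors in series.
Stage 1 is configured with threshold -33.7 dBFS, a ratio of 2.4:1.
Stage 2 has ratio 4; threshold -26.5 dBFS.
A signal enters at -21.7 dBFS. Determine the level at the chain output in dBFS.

-28.7 dBFS

Stage 1: overshoot 12 dB → 12/2.4 = 5 dB → -28.7 dBFS.
Stage 2: -28.7 dBFS is at or below the -26.5 dBFS threshold — no compression; output -28.7 dBFS.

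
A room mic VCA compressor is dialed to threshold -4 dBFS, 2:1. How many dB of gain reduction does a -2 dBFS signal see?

1 dB

Overshoot = -2 − (-4) = 2 dB.
After 2:1 compression the overshoot becomes 2/2 = 1 dB.
GR = overshoot in − overshoot out = 2 − 1 = 1 dB.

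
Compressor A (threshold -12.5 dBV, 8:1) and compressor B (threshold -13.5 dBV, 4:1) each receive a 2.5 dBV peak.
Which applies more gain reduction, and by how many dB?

A: GR = 15 − 15/8 = 13.125 dB.
B: GR = 16 − 16/4 = 12 dB.
A applies 1.125 dB more gain reduction.

A, by 1.125 dB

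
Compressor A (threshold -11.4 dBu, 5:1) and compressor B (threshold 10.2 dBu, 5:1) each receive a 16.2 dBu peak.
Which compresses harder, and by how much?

A, by 17.28 dB

A: GR = 27.6 − 27.6/5 = 22.08 dB.
B: GR = 6 − 6/5 = 4.8 dB.
Difference: 17.28 dB in favour of A.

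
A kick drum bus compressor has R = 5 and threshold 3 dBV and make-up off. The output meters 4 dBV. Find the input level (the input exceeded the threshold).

8 dBV

The compressed level sits 4 − 3 = 1 dB over threshold.
Before 5:1 compression the overshoot was 1 × 5 = 5 dB, so input = 3 + 5 = 8 dBV.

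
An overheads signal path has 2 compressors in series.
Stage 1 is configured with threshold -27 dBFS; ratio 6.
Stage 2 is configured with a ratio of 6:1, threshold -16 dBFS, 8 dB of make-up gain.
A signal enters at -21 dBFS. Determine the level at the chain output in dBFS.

Stage 1: overshoot 6 dB → 6/6 = 1 dB → -26 dBFS.
Stage 2: -26 dBFS is at or below the -16 dBFS threshold — no compression; make-up brings it to -18 dBFS.

-18 dBFS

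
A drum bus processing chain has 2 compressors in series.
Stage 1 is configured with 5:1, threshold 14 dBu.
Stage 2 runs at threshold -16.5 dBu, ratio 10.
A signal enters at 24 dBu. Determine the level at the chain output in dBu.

Stage 1: 24 dBu is 10 dB over 14 dBu; at 5:1 that becomes 2 dB over, giving 16 dBu.
Stage 2: 32.5 dB above -16.5 dBu, reduced 10:1 to 3.25 dB above → -13.25 dBu.

-13.25 dBu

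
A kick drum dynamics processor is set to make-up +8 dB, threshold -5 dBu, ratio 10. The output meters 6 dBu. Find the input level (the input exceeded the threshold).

Remove make-up: 6 − 8 = -2 dBu.
The compressed level sits -2 − (-5) = 3 dB over threshold.
Input overshoot = R × output overshoot = 30 dB → input = -5 + 30 = 25 dBu.

25 dBu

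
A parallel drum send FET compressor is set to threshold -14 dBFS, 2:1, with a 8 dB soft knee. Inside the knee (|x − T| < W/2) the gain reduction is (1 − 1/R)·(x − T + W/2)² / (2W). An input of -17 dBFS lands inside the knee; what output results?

x − T + W/2 = -17 − (-14) + 4 = 1.
GR = (1 − 1/2) × 1² / 16 = 0.5 × 1 / 16 = 0.03125 dB.
Output = -17 − 0.03125 = -17.03125 dBFS.

-17.03125 dBFS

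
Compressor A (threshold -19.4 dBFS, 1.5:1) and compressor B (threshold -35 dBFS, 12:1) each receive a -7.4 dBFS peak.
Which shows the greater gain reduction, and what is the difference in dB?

B, by 21.3 dB

A: overshoot 12 dB → output overshoot 8 dB → GR 4 dB.
B: overshoot 27.6 dB → output overshoot 2.3 dB → GR 25.3 dB.
B reduces 21.3 dB more.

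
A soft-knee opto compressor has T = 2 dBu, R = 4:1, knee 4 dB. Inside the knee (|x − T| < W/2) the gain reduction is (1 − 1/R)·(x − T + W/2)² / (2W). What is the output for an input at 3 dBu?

x − T + W/2 = 3 − 2 + 2 = 3.
GR = (1 − 1/4) × 3² / 8 = 0.75 × 9 / 8 = 0.84375 dB.
Output = 3 − 0.84375 = 2.15625 dBu.

2.15625 dBu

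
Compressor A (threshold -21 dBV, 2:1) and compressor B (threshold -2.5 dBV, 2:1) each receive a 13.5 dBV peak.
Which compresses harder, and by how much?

A: overshoot 34.5 dB → output overshoot 17.25 dB → GR 17.25 dB.
B: overshoot 16 dB → output overshoot 8 dB → GR 8 dB.
A reduces 9.25 dB more.

A, by 9.25 dB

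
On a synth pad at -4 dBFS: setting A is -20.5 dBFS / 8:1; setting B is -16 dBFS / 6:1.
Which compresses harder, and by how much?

A: 16.5 dB over, compressed to 2.0625 dB over, so 14.4375 dB of GR.
B: 12 dB over, compressed to 2 dB over, so 10 dB of GR.
Difference: 4.4375 dB in favour of A.

A, by 4.4375 dB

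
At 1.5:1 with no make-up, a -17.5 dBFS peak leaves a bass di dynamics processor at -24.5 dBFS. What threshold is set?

Gain reduction = -17.5 − (-24.5) = 7 dB; output overshoot = GR / (R − 1) = 7 / 0.5 = 14 dB.
Threshold = output − output overshoot = -24.5 − 14 = -38.5 dBFS.

-38.5 dBFS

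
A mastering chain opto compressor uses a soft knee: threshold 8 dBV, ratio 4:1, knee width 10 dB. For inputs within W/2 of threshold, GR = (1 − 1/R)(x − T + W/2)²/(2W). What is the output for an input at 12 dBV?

8.9625 dBV

x − T + W/2 = 12 − 8 + 5 = 9.
GR = (1 − 1/4) × 9² / 20 = 0.75 × 81 / 20 = 3.0375 dB.
Output = 12 − 3.0375 = 8.9625 dBV.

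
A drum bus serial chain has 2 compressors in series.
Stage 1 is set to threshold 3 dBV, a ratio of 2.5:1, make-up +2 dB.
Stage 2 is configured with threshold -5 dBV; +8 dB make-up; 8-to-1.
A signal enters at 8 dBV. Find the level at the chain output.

Stage 1: 5 dB above 3 dBV, reduced 2.5:1 to 2 dB above → 5 dBV; +2 dB make-up → 7 dBV.
Stage 2: overshoot 12 dB → 12/8 = 1.5 dB → -3.5 dBV; +8 dB make-up → 4.5 dBV.

4.5 dBV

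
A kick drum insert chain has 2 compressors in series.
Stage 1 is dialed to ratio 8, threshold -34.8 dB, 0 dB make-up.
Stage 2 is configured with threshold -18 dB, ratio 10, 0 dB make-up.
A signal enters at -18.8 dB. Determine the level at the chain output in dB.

Stage 1: 16 dB above -34.8 dB, reduced 8:1 to 2 dB above → -32.8 dB.
Stage 2: -32.8 dB is at or below the -18 dB threshold — no compression; output -32.8 dB.

-32.8 dB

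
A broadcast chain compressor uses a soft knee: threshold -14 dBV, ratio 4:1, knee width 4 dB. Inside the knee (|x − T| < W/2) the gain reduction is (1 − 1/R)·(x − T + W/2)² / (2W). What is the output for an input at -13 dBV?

-13.84375 dBV

x − T + W/2 = -13 − (-14) + 2 = 3.
GR = (1 − 1/4) × 3² / 8 = 0.75 × 9 / 8 = 0.84375 dB.
Output = -13 − 0.84375 = -13.84375 dBV.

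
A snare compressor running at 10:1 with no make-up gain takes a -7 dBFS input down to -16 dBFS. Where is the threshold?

-17 dBFS

Input is 10 dB above T (since output overshoot × R = input overshoot: (-16 − T)·10 = -7 − T gives T = -17 dBFS).
Check: -17 + (-7 − (-17))/10 = -17 + 1 = -16 dBFS. ✓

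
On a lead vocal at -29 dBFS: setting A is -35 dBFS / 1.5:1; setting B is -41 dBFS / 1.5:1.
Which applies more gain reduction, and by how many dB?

A: overshoot 6 dB → output overshoot 4 dB → GR 2 dB.
B: overshoot 12 dB → output overshoot 8 dB → GR 4 dB.
Difference: 2 dB in favour of B.

B, by 2 dB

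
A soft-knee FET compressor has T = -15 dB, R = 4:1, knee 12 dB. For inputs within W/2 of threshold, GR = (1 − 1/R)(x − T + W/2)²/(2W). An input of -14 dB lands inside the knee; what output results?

-15.53125 dB

x − T + W/2 = -14 − (-15) + 6 = 7.
GR = (1 − 1/4) × 7² / 24 = 0.75 × 49 / 24 = 1.53125 dB.
Output = -14 − 1.53125 = -15.53125 dB.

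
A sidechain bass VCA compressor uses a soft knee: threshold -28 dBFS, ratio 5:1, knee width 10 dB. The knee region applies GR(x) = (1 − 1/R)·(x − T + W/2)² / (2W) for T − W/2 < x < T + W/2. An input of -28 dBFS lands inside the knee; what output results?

-29 dBFS

x − T + W/2 = -28 − (-28) + 5 = 5.
GR = (1 − 1/5) × 5² / 20 = 0.8 × 25 / 20 = 1 dB.
Output = -28 − 1 = -29 dBFS.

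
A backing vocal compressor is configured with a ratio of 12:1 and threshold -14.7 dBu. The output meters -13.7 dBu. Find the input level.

Post-compression overshoot = -13.7 − (-14.7) = 1 dB.
Before 12:1 compression the overshoot was 1 × 12 = 12 dB, so input = -14.7 + 12 = -2.7 dBu.

-2.7 dBu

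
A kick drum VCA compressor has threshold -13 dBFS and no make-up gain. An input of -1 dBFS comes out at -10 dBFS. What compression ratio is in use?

Input overshoot = -1 − (-13) = 12 dB; output overshoot = -10 − (-13) = 3 dB.
Ratio = 12 / 3 = 4.

4:1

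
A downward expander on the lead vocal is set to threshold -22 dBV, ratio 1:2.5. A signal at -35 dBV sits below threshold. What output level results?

-54.5 dBV

Below threshold, a 1:2.5 expander applies gain = (2.5−1)×(T − x) of attenuation.
(2.5−1) × 13 = 19.5 dB, so output = -35 − 19.5 = -54.5 dBV.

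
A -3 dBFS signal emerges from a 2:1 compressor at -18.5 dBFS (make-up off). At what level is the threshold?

Input is 31 dB above T (since output overshoot × R = input overshoot: (-18.5 − T)·2 = -3 − T gives T = -34 dBFS).
Check: -34 + (-3 − (-34))/2 = -34 + 15.5 = -18.5 dBFS. ✓

-34 dBFS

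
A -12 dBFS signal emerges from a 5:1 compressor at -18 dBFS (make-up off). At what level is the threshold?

Input is 7.5 dB above T (since output overshoot × R = input overshoot: (-18 − T)·5 = -12 − T gives T = -19.5 dBFS).
Check: -19.5 + (-12 − (-19.5))/5 = -19.5 + 1.5 = -18 dBFS. ✓

-19.5 dBFS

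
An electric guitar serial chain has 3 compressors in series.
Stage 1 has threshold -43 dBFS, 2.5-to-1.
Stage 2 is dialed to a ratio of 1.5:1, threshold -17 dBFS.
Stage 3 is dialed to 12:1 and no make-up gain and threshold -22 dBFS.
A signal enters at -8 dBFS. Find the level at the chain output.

-29 dBFS

Stage 1: 35 dB above -43 dBFS, reduced 2.5:1 to 14 dB above → -29 dBFS.
Stage 2: -29 dBFS is at or below the -17 dBFS threshold — no compression; output -29 dBFS.
Stage 3: below threshold (-29 ≤ -22); passes unchanged; output -29 dBFS.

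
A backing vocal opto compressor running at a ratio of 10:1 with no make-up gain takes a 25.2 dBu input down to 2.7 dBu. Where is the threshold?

Input is 25 dB above T (since output overshoot × R = input overshoot: (2.7 − T)·10 = 25.2 − T gives T = 0.2 dBu).
Check: 0.2 + (25.2 − 0.2)/10 = 0.2 + 2.5 = 2.7 dBu. ✓

0.2 dBu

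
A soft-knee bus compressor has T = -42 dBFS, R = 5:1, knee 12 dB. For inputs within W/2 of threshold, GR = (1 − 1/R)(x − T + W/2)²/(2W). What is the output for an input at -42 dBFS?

x − T + W/2 = -42 − (-42) + 6 = 6.
GR = (1 − 1/5) × 6² / 24 = 0.8 × 36 / 24 = 1.2 dB.
Output = -42 − 1.2 = -43.2 dBFS.

-43.2 dBFS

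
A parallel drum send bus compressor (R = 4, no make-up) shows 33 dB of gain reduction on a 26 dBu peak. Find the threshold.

-18 dBu

Gain reduction = 26 − (-7) = 33 dB; output overshoot = GR / (R − 1) = 33 / 3 = 11 dB.
Threshold = output − output overshoot = -7 − 11 = -18 dBu.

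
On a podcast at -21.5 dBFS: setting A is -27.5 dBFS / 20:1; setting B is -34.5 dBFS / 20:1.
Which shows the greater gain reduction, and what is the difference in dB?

A: GR = 6 − 6/20 = 5.7 dB.
B: GR = 13 − 13/20 = 12.35 dB.
Difference: 6.65 dB in favour of B.

B, by 6.65 dB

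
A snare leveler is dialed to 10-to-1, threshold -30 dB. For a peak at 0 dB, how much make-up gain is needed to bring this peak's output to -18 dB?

9 dB

Overshoot 30 dB → 30/10 = 3 dB after compression, so the compressed level is -30 + 3 = -27 dB.
Make-up = target − compressed = -18 − (-27) = 9 dB.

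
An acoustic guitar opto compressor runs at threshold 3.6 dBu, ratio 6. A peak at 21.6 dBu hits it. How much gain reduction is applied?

21.6 dBu exceeds the threshold by 18 dB.
At 6:1, output sits 18/6 = 3 dB above threshold.
GR = overshoot in − overshoot out = 18 − 3 = 15 dB.

15 dB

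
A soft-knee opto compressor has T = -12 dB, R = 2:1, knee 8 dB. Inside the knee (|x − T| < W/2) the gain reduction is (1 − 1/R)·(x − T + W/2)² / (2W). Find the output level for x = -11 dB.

x − T + W/2 = -11 − (-12) + 4 = 5.
GR = (1 − 1/2) × 5² / 16 = 0.5 × 25 / 16 = 0.78125 dB.
Output = -11 − 0.78125 = -11.78125 dB.

-11.78125 dB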